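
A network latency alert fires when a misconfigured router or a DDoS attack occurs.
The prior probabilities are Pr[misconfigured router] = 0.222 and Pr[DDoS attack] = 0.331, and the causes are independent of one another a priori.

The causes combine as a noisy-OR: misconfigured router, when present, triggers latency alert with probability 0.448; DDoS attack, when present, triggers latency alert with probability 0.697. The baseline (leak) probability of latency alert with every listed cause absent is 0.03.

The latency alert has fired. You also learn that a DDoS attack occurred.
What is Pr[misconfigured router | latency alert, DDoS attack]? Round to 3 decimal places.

Under noisy-OR, P(latency alert | causes) = 1 − (1−0.03)·∏(1−qᵢ) over the active causes.
Sum P(latency alert|·) weighted by the priors over both values of misconfigured router:
  P(latency alert | DDoS attack) = 0.70609*0.778 + 0.837762*0.222
        = 0.549338 + 0.185983 = 0.735321
Keeping only the misconfigured router-present terms gives 0.185983, so
  P(misconfigured router | latency alert, DDoS attack) = 0.185983 / 0.735321 ≈ 0.253

Pr[misconfigured router | latency alert, DDoS attack] ≈ 0.253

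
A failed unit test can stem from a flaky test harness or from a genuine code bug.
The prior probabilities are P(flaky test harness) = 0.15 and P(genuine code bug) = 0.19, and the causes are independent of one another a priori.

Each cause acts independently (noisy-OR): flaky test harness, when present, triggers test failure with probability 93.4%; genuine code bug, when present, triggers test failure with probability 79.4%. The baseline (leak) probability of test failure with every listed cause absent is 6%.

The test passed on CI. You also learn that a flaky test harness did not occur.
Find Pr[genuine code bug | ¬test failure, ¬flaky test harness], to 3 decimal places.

Pr[genuine code bug | ¬test failure, ¬flaky test harness] ≈ 0.046

Under noisy-OR, P(test failure | causes) = 1 − (1−0.06)·∏(1−qᵢ) over the active causes.
Sum P(¬test failure|·) weighted by the priors over both values of genuine code bug:
  P(¬test failure | ¬flaky test harness) = 0.94*0.81 + 0.19364*0.19
        = 0.761400 + 0.036792 = 0.798192
Configurations with genuine code bug contribute 0.036792, so
  P(genuine code bug | ¬test failure, ¬flaky test harness) = 0.036792 / 0.798192 ≈ 0.046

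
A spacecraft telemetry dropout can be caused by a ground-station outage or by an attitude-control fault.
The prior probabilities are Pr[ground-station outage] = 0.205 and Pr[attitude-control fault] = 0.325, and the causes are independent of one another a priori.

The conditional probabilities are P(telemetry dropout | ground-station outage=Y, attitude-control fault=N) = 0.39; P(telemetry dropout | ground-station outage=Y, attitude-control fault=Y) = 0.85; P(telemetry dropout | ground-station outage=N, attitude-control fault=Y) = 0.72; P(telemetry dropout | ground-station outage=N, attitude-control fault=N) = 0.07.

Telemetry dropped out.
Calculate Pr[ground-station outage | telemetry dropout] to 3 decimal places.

P(telemetry dropout) = 0.07·0.795·0.675 + 0.72·0.795·0.325 + 0.39·0.205·0.675 + 0.85·0.205·0.325 = 0.037564 + 0.186030 + 0.053966 + 0.056631 = 0.334191
The ground-station outage-present share is 0.053966 + 0.056631 = 0.110597.
Hence the posterior is 0.110597/0.334191 ≈ 0.331.

Pr[ground-station outage | telemetry dropout] ≈ 0.331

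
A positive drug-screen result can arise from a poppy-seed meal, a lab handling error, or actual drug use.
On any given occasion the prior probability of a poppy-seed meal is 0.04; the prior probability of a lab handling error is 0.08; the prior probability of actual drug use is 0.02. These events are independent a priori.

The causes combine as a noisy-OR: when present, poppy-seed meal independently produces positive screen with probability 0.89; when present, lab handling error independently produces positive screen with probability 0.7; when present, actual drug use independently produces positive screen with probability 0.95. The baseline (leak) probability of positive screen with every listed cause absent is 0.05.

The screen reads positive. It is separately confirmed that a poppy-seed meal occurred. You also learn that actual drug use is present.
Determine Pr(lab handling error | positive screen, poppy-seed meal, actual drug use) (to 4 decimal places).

Under noisy-OR, P(positive screen | causes) = 1 − (1−0.05)·∏(1−qᵢ) over the active causes.
Weight on lab handling error=true, given the evidence: 0.998432·0.08 = 0.079875
Normalizer over all consistent configurations: 0.994775·0.92 + 0.998432·0.08 = 0.995068
P(lab handling error | positive screen, poppy-seed meal, actual drug use) = 0.079875/0.995068 ≈ 0.0803

Pr(lab handling error | positive screen, poppy-seed meal, actual drug use) ≈ 0.0803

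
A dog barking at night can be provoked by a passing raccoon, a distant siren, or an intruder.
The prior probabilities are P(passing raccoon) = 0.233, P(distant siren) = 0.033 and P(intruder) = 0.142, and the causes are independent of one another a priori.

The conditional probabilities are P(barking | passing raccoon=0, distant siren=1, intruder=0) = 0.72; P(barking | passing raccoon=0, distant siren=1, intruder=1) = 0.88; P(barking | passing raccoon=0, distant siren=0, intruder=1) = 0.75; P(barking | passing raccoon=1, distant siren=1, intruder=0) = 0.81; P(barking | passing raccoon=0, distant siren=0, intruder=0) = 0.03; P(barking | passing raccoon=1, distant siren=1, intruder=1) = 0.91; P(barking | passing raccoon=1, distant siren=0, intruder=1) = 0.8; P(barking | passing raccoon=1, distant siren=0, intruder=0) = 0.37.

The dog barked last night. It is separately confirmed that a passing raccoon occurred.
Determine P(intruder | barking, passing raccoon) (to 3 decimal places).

By total probability over the 4 (distant siren, intruder) configurations:
  P(barking | passing raccoon) = 0.37×0.967×0.858 + 0.8×0.967×0.142 + 0.81×0.033×0.858 + 0.91×0.033×0.142
        = 0.306984 + 0.109851 + 0.022934 + 0.004264 = 0.444033
Keeping only the intruder-present terms gives 0.114115, so
  P(intruder | barking, passing raccoon) = 0.114115 / 0.444033 ≈ 0.257

P(intruder | barking, passing raccoon) ≈ 0.257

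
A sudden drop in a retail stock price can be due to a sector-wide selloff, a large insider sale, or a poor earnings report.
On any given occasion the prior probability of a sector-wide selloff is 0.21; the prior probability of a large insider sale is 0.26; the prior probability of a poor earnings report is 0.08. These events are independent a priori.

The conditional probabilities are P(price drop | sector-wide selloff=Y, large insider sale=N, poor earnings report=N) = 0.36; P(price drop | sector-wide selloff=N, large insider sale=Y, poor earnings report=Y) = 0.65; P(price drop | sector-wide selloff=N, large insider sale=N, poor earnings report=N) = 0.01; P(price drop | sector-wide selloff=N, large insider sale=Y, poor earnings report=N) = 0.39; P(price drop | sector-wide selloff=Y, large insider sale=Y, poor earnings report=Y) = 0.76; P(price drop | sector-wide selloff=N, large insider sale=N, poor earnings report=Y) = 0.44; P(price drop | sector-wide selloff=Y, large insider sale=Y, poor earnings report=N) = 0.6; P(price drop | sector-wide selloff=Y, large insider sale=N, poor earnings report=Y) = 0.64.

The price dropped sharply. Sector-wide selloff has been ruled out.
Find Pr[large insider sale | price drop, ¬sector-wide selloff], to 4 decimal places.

Numerator (weight on configurations with large insider sale): 0.093288 + 0.013520 = 0.106808
The normalizing constant is 0.01*0.74*0.92 + 0.44*0.74*0.08 + 0.39*0.26*0.92 + 0.65*0.26*0.08 = 0.139664
P(large insider sale | price drop, ¬sector-wide selloff) = 0.106808/0.139664 ≈ 0.7647

Pr[large insider sale | price drop, ¬sector-wide selloff] ≈ 0.7647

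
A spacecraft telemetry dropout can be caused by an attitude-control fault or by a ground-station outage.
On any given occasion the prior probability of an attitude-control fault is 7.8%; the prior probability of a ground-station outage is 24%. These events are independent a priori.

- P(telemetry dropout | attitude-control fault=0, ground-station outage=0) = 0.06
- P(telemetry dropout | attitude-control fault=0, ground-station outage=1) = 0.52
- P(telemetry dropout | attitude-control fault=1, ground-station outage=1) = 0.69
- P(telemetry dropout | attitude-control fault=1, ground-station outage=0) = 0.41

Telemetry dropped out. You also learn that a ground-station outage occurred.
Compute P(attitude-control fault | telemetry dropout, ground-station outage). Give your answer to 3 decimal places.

Numerator (weight on configurations with attitude-control fault): 0.69·0.078 = 0.053820
Normalizer over all consistent configurations: 0.52·0.922 + 0.69·0.078 = 0.533260
Posterior = 0.053820 / 0.533260 ≈ 0.101

P(attitude-control fault | telemetry dropout, ground-station outage) ≈ 0.101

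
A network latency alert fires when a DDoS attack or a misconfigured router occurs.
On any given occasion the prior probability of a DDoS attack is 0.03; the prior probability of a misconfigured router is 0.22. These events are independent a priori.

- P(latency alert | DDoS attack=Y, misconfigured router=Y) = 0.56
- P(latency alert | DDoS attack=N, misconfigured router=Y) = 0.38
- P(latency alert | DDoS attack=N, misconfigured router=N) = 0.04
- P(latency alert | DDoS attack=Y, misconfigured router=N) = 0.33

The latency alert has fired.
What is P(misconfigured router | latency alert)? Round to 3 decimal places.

P(latency alert) = 0.04*0.97*0.78 + 0.38*0.97*0.22 + 0.33*0.03*0.78 + 0.56*0.03*0.22 = 0.030264 + 0.081092 + 0.007722 + 0.003696 = 0.122774
The misconfigured router-present share is 0.081092 + 0.003696 = 0.084788.
Hence the posterior is 0.084788/0.122774 ≈ 0.691.

P(misconfigured router | latency alert) ≈ 0.691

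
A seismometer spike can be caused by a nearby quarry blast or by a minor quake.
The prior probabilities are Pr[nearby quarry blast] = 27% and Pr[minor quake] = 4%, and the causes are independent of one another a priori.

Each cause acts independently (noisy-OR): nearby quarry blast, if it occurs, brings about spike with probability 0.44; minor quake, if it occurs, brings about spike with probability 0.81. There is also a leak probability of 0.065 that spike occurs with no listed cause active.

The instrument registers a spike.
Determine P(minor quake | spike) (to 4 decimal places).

P(minor quake | spike) ≈ 0.1664

Under noisy-OR, P(spike | causes) = 1 − (1−0.065)·∏(1−qᵢ) over the active causes.
Enumerate the 4 (nearby quarry blast, minor quake) configurations and weight by the priors:
  P(spike) = 0.065×0.73×0.96 + 0.82235×0.73×0.04 + 0.4764×0.27×0.96 + 0.900516×0.27×0.04
        = 0.045552 + 0.024013 + 0.123483 + 0.009726 = 0.202774
Configurations with minor quake contribute 0.033739, so
  P(minor quake | spike) = 0.033739 / 0.202774 ≈ 0.1664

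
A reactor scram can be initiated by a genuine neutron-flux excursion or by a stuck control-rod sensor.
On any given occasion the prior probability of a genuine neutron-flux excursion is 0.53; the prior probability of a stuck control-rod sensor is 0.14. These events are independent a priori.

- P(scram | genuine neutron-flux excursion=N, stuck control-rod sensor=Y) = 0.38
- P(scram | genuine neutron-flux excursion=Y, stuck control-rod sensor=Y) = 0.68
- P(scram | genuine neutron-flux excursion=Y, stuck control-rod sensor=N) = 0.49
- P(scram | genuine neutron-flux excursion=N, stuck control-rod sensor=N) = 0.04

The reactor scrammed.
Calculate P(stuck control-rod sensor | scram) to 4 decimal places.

P(stuck control-rod sensor | scram) ≈ 0.2396

Numerator (weight on configurations with stuck control-rod sensor): 0.025004 + 0.050456 = 0.075460
Normalizer over all consistent configurations: 0.04×0.47×0.86 + 0.38×0.47×0.14 + 0.49×0.53×0.86 + 0.68×0.53×0.14 = 0.314970
Posterior = 0.075460 / 0.314970 ≈ 0.2396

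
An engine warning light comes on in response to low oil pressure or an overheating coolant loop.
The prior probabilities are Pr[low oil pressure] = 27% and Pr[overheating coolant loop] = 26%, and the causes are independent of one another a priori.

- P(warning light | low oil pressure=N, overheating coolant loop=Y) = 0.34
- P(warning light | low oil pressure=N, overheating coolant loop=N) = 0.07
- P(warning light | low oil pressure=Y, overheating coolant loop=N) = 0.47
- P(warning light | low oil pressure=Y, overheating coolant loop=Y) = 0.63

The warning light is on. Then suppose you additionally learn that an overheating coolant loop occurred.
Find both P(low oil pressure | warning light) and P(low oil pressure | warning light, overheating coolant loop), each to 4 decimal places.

Numerator (weight on configurations with low oil pressure): 0.093906 + 0.044226 = 0.138132
Normalizer over all consistent configurations: 0.07×0.73×0.74 + 0.34×0.73×0.26 + 0.47×0.27×0.74 + 0.63×0.27×0.26 = 0.240478
Posterior = 0.138132 / 0.240478 ≈ 0.5744

Now condition on the additional information:
Enumerate both values of low oil pressure and weight by the priors:
  P(warning light | overheating coolant loop) = 0.34·0.73 + 0.63·0.27
        = 0.248200 + 0.170100 = 0.418300
The terms with low oil pressure present sum to 0.170100, so
  P(low oil pressure | warning light, overheating coolant loop) = 0.170100 / 0.418300 ≈ 0.4066
Conditioning on overheating coolant loop lowers the posterior on low oil pressure: the classic explaining-away effect in a common-effect structure.

P(low oil pressure | warning light) ≈ 0.5744; P(low oil pressure | warning light, overheating coolant loop) ≈ 0.4066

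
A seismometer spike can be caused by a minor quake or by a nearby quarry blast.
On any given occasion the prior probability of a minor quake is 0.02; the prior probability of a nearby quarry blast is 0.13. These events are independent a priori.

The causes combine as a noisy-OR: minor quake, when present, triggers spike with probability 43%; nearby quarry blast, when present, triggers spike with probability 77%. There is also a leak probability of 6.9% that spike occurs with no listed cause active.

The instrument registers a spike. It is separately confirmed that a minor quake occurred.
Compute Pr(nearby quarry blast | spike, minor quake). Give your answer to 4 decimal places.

Pr(nearby quarry blast | spike, minor quake) ≈ 0.2185

Under noisy-OR, P(spike | causes) = 1 − (1−0.069)·∏(1−qᵢ) over the active causes.
P(spike | minor quake) = 0.46933×0.87 + 0.877946×0.13 = 0.408317 + 0.114133 = 0.522450
The nearby quarry blast-present share is 0.877946×0.13 = 0.114133.
So P(nearby quarry blast | spike, minor quake) = 0.114133/0.522450 ≈ 0.2185.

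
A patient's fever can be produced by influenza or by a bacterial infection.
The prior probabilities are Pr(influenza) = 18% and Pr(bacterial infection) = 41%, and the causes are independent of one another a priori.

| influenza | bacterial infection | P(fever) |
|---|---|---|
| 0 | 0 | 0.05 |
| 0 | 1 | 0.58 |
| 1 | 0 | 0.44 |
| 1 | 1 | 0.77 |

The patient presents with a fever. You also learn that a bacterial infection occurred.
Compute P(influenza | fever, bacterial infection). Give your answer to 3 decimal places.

P(fever | bacterial infection) = 0.58·0.82 + 0.77·0.18 = 0.475600 + 0.138600 = 0.614200
The influenza-present share is 0.77·0.18 = 0.138600.
P(influenza | fever, bacterial infection) = 0.138600 / 0.614200 ≈ 0.226

P(influenza | fever, bacterial infection) ≈ 0.226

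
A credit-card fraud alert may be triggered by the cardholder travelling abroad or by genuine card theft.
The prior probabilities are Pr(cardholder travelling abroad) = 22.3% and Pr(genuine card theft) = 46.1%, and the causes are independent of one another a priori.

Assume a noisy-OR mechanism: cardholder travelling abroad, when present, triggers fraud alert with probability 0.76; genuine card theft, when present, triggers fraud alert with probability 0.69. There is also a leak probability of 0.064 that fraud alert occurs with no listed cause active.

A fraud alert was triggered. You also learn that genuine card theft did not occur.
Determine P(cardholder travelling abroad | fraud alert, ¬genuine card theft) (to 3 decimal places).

Under noisy-OR, P(fraud alert | causes) = 1 − (1−0.064)·∏(1−qᵢ) over the active causes.
Sum P(fraud alert|·) weighted by the priors over both values of cardholder travelling abroad:
  P(fraud alert | ¬genuine card theft) = 0.064×0.777 + 0.77536×0.223
        = 0.049728 + 0.172905 = 0.222633
The terms with cardholder travelling abroad present sum to 0.172905, so
  P(cardholder travelling abroad | fraud alert, ¬genuine card theft) = 0.172905 / 0.222633 ≈ 0.777

P(cardholder travelling abroad | fraud alert, ¬genuine card theft) ≈ 0.777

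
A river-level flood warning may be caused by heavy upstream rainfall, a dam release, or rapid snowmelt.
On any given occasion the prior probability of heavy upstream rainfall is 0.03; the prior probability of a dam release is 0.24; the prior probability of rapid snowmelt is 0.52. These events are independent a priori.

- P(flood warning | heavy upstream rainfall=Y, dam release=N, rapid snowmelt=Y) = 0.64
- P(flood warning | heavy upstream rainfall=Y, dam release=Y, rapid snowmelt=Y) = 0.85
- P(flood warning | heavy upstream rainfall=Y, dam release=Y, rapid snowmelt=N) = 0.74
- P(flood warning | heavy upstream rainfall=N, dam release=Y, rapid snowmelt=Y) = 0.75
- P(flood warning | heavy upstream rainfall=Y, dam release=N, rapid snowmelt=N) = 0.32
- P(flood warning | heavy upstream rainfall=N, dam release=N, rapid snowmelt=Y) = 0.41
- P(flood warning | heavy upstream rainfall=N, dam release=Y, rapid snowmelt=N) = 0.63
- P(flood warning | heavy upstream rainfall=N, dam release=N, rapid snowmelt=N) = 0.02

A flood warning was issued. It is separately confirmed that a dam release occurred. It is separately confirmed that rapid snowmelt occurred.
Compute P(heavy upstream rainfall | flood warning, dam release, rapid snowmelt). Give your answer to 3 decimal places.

P(flood warning | dam release, rapid snowmelt) = 0.75×0.97 + 0.85×0.03 = 0.727500 + 0.025500 = 0.753000
The heavy upstream rainfall-present share is 0.85×0.03 = 0.025500.
So P(heavy upstream rainfall | flood warning, dam release, rapid snowmelt) = 0.025500/0.753000 ≈ 0.034.

P(heavy upstream rainfall | flood warning, dam release, rapid snowmelt) ≈ 0.034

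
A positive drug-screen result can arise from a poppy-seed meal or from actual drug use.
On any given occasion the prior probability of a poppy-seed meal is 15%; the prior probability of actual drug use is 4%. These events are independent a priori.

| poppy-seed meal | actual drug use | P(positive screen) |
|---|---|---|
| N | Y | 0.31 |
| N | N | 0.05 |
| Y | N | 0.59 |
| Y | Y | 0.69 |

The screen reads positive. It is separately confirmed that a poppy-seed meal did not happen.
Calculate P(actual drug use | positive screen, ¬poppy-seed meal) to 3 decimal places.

P(positive screen | ¬poppy-seed meal) = 0.05*0.96 + 0.31*0.04 = 0.048000 + 0.012400 = 0.060400
Of this, 0.012400 comes from 0.31*0.04 (the actual drug use=true cases).
So P(actual drug use | positive screen, ¬poppy-seed meal) = 0.012400/0.060400 ≈ 0.205.

P(actual drug use | positive screen, ¬poppy-seed meal) ≈ 0.205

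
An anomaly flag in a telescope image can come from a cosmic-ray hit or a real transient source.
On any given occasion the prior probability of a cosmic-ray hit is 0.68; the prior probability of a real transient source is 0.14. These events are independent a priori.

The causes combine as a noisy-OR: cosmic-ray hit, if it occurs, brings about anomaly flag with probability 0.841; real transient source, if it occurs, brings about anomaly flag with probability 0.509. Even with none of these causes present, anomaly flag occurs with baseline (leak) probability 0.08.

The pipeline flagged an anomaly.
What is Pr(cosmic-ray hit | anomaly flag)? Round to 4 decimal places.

Pr(cosmic-ray hit | anomaly flag) ≈ 0.9266

Under noisy-OR, P(anomaly flag | causes) = 1 − (1−0.08)·∏(1−qᵢ) over the active causes.
Weight on cosmic-ray hit=true, given the evidence: 0.499255 + 0.088362 = 0.587617
The normalizing constant is 0.08*0.32*0.86 + 0.54828*0.32*0.14 + 0.85372*0.68*0.86 + 0.928177*0.68*0.14 = 0.634196
P(cosmic-ray hit | anomaly flag) = 0.587617/0.634196 ≈ 0.9266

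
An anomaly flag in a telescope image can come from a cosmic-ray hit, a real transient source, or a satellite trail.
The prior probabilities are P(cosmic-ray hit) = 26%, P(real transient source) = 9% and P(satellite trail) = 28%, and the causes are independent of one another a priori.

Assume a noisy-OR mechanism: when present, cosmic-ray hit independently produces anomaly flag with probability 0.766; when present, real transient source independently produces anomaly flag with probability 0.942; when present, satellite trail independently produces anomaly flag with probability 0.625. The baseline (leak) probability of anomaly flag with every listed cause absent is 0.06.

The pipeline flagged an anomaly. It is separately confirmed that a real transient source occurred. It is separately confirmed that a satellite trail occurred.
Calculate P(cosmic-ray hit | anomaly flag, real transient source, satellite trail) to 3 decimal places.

Under noisy-OR, P(anomaly flag | causes) = 1 − (1−0.06)·∏(1−qᵢ) over the active causes.
By total probability over both values of cosmic-ray hit:
  P(anomaly flag | real transient source, satellite trail) = 0.979555·0.74 + 0.995216·0.26
        = 0.724871 + 0.258756 = 0.983627
Keeping only the cosmic-ray hit-present terms gives 0.258756, so
  P(cosmic-ray hit | anomaly flag, real transient source, satellite trail) = 0.258756 / 0.983627 ≈ 0.263

P(cosmic-ray hit | anomaly flag, real transient source, satellite trail) ≈ 0.263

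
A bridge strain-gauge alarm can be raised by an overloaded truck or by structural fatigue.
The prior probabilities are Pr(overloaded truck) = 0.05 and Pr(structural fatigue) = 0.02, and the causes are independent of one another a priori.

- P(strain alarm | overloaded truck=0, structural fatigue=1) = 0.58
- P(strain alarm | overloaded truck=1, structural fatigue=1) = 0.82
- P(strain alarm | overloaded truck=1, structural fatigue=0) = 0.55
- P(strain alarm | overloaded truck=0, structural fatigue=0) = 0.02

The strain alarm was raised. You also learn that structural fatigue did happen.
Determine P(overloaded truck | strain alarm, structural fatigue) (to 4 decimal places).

P(overloaded truck | strain alarm, structural fatigue) ≈ 0.0693

For the numerator, keep only overloaded truck=true terms: 0.82*0.05 = 0.041000
Denominator P(strain alarm | structural fatigue): 0.58*0.95 + 0.82*0.05 = 0.592000
P(overloaded truck | strain alarm, structural fatigue) = 0.041000/0.592000 ≈ 0.0693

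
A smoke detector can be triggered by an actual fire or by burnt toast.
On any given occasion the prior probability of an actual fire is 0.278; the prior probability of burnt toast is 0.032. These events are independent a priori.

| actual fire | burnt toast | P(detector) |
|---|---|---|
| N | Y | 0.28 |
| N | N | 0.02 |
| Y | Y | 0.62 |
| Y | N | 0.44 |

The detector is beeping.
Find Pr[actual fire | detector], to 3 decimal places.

Pr[actual fire | detector] ≈ 0.858

Numerator (weight on configurations with actual fire): 0.118406 + 0.005516 = 0.123922
The normalizing constant is 0.02×0.722×0.968 + 0.28×0.722×0.032 + 0.44×0.278×0.968 + 0.62×0.278×0.032 = 0.144369
P(actual fire | detector) = 0.123922/0.144369 ≈ 0.858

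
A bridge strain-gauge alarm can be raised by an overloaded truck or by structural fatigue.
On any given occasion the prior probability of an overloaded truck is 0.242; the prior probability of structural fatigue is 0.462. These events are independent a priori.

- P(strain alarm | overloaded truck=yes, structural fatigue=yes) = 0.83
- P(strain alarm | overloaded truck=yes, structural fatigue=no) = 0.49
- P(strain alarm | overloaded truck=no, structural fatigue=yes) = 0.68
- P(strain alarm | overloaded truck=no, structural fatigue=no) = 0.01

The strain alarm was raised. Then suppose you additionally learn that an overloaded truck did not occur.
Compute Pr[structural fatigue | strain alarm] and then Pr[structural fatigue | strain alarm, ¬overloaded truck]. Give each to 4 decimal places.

Pr[structural fatigue | strain alarm] ≈ 0.8298; Pr[structural fatigue | strain alarm, ¬overloaded truck] ≈ 0.9832

For the numerator, keep only structural fatigue=true terms: 0.238133 + 0.092797 = 0.330930
Denominator P(strain alarm): 0.01*0.758*0.538 + 0.68*0.758*0.462 + 0.49*0.242*0.538 + 0.83*0.242*0.462 = 0.398804
P(structural fatigue | strain alarm) = 0.330930/0.398804 ≈ 0.8298

Now also conditioning on overloaded truck≠true:
Enumerate both values of structural fatigue and weight by the priors:
  P(strain alarm | ¬overloaded truck) = 0.01*0.538 + 0.68*0.462
        = 0.005380 + 0.314160 = 0.319540
Keeping only the structural fatigue-present terms gives 0.314160, so
  P(structural fatigue | strain alarm, ¬overloaded truck) = 0.314160 / 0.319540 ≈ 0.9832
With overloaded truck excluded, structural fatigue must carry more of the explanatory weight for the strain alarm.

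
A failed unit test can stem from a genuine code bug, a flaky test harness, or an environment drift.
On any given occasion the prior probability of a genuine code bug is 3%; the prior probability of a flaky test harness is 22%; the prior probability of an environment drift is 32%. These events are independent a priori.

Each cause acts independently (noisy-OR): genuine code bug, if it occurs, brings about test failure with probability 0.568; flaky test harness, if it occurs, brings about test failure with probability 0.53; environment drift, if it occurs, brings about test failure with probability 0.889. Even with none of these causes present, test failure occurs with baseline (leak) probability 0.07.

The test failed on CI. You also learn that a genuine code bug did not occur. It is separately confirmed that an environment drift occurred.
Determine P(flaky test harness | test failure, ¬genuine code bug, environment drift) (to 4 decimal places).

P(flaky test harness | test failure, ¬genuine code bug, environment drift) ≈ 0.2303

Under noisy-OR, P(test failure | causes) = 1 − (1−0.07)·∏(1−qᵢ) over the active causes.
Sum P(test failure|·) weighted by the priors over both values of flaky test harness:
  P(test failure | ¬genuine code bug, environment drift) = 0.89677·0.78 + 0.951482·0.22
        = 0.699481 + 0.209326 = 0.908807
Keeping only the flaky test harness-present terms gives 0.209326, so
  P(flaky test harness | test failure, ¬genuine code bug, environment drift) = 0.209326 / 0.908807 ≈ 0.2303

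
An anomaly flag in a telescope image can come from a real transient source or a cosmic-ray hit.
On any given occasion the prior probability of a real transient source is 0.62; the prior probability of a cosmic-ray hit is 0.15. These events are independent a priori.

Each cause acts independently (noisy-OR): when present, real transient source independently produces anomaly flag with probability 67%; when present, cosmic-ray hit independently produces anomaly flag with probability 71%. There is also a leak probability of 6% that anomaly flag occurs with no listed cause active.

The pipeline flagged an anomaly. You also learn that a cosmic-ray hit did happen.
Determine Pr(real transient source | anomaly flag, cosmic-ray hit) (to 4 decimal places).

Under noisy-OR, P(anomaly flag | causes) = 1 − (1−0.06)·∏(1−qᵢ) over the active causes.
P(anomaly flag | cosmic-ray hit) = 0.7274·0.38 + 0.910042·0.62 = 0.276412 + 0.564226 = 0.840638
The real transient source-present share is 0.910042·0.62 = 0.564226.
P(real transient source | anomaly flag, cosmic-ray hit) = 0.564226 / 0.840638 ≈ 0.6712

Pr(real transient source | anomaly flag, cosmic-ray hit) ≈ 0.6712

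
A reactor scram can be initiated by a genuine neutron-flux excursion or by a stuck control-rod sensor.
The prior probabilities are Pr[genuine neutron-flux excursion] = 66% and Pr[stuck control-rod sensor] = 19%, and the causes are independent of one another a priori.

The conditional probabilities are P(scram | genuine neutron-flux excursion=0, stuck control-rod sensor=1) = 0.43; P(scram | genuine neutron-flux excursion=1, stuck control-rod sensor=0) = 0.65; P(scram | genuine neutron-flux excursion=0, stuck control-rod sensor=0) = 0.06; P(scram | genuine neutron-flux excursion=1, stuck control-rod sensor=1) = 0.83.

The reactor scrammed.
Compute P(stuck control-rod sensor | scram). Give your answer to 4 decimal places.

Enumerate the 4 (genuine neutron-flux excursion, stuck control-rod sensor) configurations and weight by the priors:
  P(scram) = 0.06×0.34×0.81 + 0.43×0.34×0.19 + 0.65×0.66×0.81 + 0.83×0.66×0.19
        = 0.016524 + 0.027778 + 0.347490 + 0.104082 = 0.495874
Configurations with stuck control-rod sensor contribute 0.131860, so
  P(stuck control-rod sensor | scram) = 0.131860 / 0.495874 ≈ 0.2659

P(stuck control-rod sensor | scram) ≈ 0.2659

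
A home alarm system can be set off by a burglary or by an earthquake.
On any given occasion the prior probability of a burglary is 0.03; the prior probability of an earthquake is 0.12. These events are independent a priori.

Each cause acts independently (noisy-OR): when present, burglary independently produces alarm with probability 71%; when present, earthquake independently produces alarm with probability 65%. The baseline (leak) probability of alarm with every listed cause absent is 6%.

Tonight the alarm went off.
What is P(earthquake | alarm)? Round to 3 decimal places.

Under noisy-OR, P(alarm | causes) = 1 − (1−0.06)·∏(1−qᵢ) over the active causes.
Enumerate the 4 (burglary, earthquake) configurations and weight by the priors:
  P(alarm) = 0.06·0.97·0.88 + 0.671·0.97·0.12 + 0.7274·0.03·0.88 + 0.90459·0.03·0.12
        = 0.051216 + 0.078104 + 0.019203 + 0.003257 = 0.151780
Keeping only the earthquake-present terms gives 0.081361, so
  P(earthquake | alarm) = 0.081361 / 0.151780 ≈ 0.536

P(earthquake | alarm) ≈ 0.536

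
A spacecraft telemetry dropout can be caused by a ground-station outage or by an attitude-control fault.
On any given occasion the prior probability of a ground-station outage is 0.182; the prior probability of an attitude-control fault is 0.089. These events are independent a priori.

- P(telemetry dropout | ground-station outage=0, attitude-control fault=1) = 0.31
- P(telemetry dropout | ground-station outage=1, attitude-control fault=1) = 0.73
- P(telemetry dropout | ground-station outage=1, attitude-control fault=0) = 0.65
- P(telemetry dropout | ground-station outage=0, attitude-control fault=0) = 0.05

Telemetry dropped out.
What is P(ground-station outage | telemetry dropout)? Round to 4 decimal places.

P(ground-station outage | telemetry dropout) ≈ 0.6666

P(telemetry dropout) = 0.05·0.818·0.911 + 0.31·0.818·0.089 + 0.65·0.182·0.911 + 0.73·0.182·0.089 = 0.037260 + 0.022569 + 0.107771 + 0.011825 = 0.179425
Restricting to configurations with ground-station outage present: 0.107771 + 0.011825 = 0.119596.
P(ground-station outage | telemetry dropout) = 0.119596 / 0.179425 ≈ 0.6666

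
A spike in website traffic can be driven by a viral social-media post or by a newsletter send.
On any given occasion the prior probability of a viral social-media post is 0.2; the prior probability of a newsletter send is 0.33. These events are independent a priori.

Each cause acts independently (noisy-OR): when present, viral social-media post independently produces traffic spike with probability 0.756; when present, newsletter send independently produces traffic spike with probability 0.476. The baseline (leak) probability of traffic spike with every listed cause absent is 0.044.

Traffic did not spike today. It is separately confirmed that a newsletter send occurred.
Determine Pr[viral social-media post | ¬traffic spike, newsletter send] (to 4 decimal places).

Pr[viral social-media post | ¬traffic spike, newsletter send] ≈ 0.0575

Under noisy-OR, P(traffic spike | causes) = 1 − (1−0.044)·∏(1−qᵢ) over the active causes.
Numerator (weight on configurations with viral social-media post): 0.12223×0.2 = 0.024446
Denominator P(¬traffic spike | newsletter send): 0.500944×0.8 + 0.12223×0.2 = 0.425201
Posterior = 0.024446 / 0.425201 ≈ 0.0575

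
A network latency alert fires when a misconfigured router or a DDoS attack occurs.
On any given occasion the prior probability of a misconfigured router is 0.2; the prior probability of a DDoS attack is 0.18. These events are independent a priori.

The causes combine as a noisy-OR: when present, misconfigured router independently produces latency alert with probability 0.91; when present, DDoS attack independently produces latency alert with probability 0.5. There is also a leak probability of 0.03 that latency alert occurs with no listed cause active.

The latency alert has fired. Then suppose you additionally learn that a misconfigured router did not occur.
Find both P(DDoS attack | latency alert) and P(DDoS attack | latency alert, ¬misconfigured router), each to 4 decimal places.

Under noisy-OR, P(latency alert | causes) = 1 − (1−0.03)·∏(1−qᵢ) over the active causes.
For the numerator, keep only DDoS attack=true terms: 0.074160 + 0.034429 = 0.108589
Denominator P(latency alert): 0.03×0.8×0.82 + 0.515×0.8×0.18 + 0.9127×0.2×0.82 + 0.95635×0.2×0.18 = 0.277952
Posterior = 0.108589 / 0.277952 ≈ 0.3907

Now condition on the additional information:
Enumerate both values of DDoS attack and weight by the priors:
  P(latency alert | ¬misconfigured router) = 0.03×0.82 + 0.515×0.18
        = 0.024600 + 0.092700 = 0.117300
Keeping only the DDoS attack-present terms gives 0.092700, so
  P(DDoS attack | latency alert, ¬misconfigured router) = 0.092700 / 0.117300 ≈ 0.7903
Ruling out misconfigured router raises the posterior on DDoS attack — the flip side of explaining away.

P(DDoS attack | latency alert) ≈ 0.3907; P(DDoS attack | latency alert, ¬misconfigured router) ≈ 0.7903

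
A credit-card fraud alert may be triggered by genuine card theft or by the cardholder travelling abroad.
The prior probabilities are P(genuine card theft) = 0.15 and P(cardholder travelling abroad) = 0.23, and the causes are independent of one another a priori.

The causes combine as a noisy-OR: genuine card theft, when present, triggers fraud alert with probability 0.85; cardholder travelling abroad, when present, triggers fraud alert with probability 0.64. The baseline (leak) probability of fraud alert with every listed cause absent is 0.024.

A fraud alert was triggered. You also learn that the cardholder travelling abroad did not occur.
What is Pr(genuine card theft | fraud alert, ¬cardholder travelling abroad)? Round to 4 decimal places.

Under noisy-OR, P(fraud alert | causes) = 1 − (1−0.024)·∏(1−qᵢ) over the active causes.
Enumerate both values of genuine card theft and weight by the priors:
  P(fraud alert | ¬cardholder travelling abroad) = 0.024×0.85 + 0.8536×0.15
        = 0.020400 + 0.128040 = 0.148440
Keeping only the genuine card theft-present terms gives 0.128040, so
  P(genuine card theft | fraud alert, ¬cardholder travelling abroad) = 0.128040 / 0.148440 ≈ 0.8626

Pr(genuine card theft | fraud alert, ¬cardholder travelling abroad) ≈ 0.8626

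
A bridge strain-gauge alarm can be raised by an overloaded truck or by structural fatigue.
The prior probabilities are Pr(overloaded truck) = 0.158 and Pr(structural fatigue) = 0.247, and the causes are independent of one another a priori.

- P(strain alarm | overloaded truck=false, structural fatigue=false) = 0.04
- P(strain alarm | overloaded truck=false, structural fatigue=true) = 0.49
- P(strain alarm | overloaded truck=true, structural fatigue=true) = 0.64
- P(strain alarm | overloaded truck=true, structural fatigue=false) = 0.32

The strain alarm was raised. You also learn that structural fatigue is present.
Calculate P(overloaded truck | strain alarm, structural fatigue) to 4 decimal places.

P(overloaded truck | strain alarm, structural fatigue) ≈ 0.1968

Sum P(strain alarm|·) weighted by the priors over both values of overloaded truck:
  P(strain alarm | structural fatigue) = 0.49×0.842 + 0.64×0.158
        = 0.412580 + 0.101120 = 0.513700
Configurations with overloaded truck contribute 0.101120, so
  P(overloaded truck | strain alarm, structural fatigue) = 0.101120 / 0.513700 ≈ 0.1968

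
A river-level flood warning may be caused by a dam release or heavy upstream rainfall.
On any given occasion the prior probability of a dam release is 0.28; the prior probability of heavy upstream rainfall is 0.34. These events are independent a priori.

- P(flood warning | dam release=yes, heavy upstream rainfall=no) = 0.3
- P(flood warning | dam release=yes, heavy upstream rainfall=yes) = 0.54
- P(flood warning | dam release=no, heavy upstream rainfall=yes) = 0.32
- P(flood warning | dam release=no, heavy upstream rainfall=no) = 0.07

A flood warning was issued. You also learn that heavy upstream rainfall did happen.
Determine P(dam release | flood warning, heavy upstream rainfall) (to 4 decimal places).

Weight on dam release=true, given the evidence: 0.54·0.28 = 0.151200
The normalizing constant is 0.32·0.72 + 0.54·0.28 = 0.381600
P(dam release | flood warning, heavy upstream rainfall) = 0.151200/0.381600 ≈ 0.3962

P(dam release | flood warning, heavy upstream rainfall) ≈ 0.3962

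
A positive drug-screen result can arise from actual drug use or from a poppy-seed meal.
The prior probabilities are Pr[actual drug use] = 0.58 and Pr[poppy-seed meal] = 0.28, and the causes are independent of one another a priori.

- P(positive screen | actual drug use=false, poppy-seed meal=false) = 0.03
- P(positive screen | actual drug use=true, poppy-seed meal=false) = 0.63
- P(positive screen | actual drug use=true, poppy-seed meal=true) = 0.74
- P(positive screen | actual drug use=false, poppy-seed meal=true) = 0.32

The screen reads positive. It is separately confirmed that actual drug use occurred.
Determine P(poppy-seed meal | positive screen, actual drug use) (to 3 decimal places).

P(positive screen | actual drug use) = 0.63·0.72 + 0.74·0.28 = 0.453600 + 0.207200 = 0.660800
The poppy-seed meal-present share is 0.74·0.28 = 0.207200.
Hence the posterior is 0.207200/0.660800 ≈ 0.314.

P(poppy-seed meal | positive screen, actual drug use) ≈ 0.314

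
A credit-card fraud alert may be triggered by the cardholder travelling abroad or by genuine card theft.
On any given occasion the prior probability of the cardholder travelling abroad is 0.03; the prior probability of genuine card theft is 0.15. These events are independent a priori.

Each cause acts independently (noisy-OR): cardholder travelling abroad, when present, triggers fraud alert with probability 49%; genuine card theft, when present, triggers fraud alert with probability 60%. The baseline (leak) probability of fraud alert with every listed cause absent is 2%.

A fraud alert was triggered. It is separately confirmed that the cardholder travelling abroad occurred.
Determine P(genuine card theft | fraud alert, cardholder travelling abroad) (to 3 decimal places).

Under noisy-OR, P(fraud alert | causes) = 1 − (1−0.02)·∏(1−qᵢ) over the active causes.
P(fraud alert | cardholder travelling abroad) = 0.5002*0.85 + 0.80008*0.15 = 0.425170 + 0.120012 = 0.545182
Of this, 0.120012 comes from 0.80008*0.15 (the genuine card theft=true cases).
Hence the posterior is 0.120012/0.545182 ≈ 0.220.

P(genuine card theft | fraud alert, cardholder travelling abroad) ≈ 0.220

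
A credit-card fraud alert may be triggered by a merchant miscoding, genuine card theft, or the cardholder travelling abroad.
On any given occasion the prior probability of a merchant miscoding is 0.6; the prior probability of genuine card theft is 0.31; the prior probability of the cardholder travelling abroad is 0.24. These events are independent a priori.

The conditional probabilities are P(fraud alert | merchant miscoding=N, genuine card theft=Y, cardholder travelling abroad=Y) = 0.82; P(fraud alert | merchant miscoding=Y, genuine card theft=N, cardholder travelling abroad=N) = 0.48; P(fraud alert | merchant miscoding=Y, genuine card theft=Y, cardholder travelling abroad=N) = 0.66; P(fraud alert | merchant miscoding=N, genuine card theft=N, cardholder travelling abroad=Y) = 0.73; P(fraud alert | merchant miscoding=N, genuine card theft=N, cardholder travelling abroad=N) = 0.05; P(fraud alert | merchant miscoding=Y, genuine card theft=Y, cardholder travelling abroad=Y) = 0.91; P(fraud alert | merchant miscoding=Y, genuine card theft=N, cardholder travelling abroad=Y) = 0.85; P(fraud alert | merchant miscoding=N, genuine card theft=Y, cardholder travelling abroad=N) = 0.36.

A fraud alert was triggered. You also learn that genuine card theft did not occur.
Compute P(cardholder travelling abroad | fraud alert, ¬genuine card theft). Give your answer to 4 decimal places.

Numerator (weight on configurations with cardholder travelling abroad): 0.070080 + 0.122400 = 0.192480
Denominator P(fraud alert | ¬genuine card theft): 0.05×0.4×0.76 + 0.73×0.4×0.24 + 0.48×0.6×0.76 + 0.85×0.6×0.24 = 0.426560
Posterior = 0.192480 / 0.426560 ≈ 0.4512

P(cardholder travelling abroad | fraud alert, ¬genuine card theft) ≈ 0.4512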